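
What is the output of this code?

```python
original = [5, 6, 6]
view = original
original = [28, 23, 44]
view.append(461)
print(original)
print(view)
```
[28, 23, 44]
[5, 6, 6, 461]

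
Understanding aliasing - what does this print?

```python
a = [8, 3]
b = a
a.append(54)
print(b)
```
[8, 3, 54]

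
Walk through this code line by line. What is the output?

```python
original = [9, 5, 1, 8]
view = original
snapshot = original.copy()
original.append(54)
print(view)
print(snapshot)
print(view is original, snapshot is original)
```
[9, 5, 1, 8, 54]
[9, 5, 1, 8]
True False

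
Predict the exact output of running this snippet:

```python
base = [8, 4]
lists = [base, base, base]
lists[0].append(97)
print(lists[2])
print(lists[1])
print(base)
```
[8, 4, 97]
[8, 4, 97]
[8, 4, 97]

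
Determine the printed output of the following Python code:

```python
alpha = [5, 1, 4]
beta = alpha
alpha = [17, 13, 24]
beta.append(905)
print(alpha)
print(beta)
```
[17, 13, 24]
[5, 1, 4, 905]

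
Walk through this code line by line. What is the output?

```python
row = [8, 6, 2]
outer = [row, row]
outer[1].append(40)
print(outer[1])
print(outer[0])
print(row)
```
[8, 6, 2, 40]
[8, 6, 2, 40]
[8, 6, 2, 40]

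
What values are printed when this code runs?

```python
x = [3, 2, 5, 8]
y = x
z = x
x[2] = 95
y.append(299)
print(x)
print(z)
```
[3, 2, 95, 8, 299]
[3, 2, 95, 8, 299]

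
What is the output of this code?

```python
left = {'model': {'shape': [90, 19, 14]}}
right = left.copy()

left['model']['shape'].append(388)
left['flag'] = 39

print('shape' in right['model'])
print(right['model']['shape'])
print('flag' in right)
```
True
[90, 19, 14, 388]
False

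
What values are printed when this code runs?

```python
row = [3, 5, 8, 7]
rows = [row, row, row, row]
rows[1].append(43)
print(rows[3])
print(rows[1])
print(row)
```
[3, 5, 8, 7, 43]
[3, 5, 8, 7, 43]
[3, 5, 8, 7, 43]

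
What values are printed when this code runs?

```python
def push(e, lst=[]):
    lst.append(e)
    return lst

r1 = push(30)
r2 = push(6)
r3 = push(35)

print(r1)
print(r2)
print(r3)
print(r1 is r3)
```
[30, 6, 35]
[30, 6, 35]
[30, 6, 35]
True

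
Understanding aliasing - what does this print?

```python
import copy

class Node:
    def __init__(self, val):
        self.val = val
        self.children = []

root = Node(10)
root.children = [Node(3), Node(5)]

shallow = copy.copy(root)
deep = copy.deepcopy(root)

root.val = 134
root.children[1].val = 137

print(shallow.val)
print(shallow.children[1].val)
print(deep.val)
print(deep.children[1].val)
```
10
137
10
5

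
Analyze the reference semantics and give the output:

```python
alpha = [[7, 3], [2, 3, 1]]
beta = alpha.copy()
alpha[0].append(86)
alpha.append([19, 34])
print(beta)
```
[[7, 3, 86], [2, 3, 1]]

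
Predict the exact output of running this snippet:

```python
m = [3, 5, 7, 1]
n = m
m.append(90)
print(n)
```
[3, 5, 7, 1, 90]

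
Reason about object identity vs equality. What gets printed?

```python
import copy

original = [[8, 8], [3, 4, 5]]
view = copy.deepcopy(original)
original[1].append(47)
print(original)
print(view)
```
[[8, 8], [3, 4, 5, 47]]
[[8, 8], [3, 4, 5]]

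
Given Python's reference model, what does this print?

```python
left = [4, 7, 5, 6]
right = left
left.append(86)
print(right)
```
[4, 7, 5, 6, 86]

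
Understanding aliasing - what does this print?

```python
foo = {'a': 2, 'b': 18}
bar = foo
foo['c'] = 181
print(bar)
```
{'a': 2, 'b': 18, 'c': 181}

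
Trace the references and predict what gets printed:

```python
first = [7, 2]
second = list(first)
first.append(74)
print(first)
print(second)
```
[7, 2, 74]
[7, 2]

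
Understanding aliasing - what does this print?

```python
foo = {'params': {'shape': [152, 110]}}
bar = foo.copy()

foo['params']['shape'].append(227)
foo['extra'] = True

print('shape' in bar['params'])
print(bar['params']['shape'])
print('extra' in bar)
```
True
[152, 110, 227]
False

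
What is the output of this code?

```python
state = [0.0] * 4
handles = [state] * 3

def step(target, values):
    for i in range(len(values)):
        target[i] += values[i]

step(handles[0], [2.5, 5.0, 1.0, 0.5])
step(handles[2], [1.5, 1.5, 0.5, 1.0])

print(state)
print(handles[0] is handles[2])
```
[4.0, 6.5, 1.5, 1.5]
True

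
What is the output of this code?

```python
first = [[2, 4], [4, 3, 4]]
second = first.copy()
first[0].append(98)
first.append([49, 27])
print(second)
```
[[2, 4, 98], [4, 3, 4]]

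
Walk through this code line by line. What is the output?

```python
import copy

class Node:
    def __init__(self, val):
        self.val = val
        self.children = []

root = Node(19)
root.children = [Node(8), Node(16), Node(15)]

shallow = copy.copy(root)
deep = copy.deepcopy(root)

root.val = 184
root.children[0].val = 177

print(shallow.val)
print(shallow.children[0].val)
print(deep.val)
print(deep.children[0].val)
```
19
177
19
8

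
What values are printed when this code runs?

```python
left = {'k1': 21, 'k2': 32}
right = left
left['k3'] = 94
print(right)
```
{'k1': 21, 'k2': 32, 'k3': 94}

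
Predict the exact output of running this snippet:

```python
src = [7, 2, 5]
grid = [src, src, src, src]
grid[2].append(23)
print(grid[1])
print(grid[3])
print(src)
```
[7, 2, 5, 23]
[7, 2, 5, 23]
[7, 2, 5, 23]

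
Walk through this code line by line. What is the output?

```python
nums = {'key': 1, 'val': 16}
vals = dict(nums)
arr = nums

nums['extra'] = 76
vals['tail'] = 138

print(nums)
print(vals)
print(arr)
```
{'key': 1, 'val': 16, 'extra': 76}
{'key': 1, 'val': 16, 'tail': 138}
{'key': 1, 'val': 16, 'extra': 76}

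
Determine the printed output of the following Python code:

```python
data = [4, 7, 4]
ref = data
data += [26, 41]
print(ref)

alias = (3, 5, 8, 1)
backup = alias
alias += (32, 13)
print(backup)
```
[4, 7, 4, 26, 41]
(3, 5, 8, 1)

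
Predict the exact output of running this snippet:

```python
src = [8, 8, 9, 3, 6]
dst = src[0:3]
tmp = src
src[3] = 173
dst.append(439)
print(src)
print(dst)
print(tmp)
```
[8, 8, 9, 173, 6]
[8, 8, 9, 439]
[8, 8, 9, 173, 6]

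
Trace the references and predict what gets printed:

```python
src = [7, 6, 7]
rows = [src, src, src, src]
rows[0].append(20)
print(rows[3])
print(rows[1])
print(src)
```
[7, 6, 7, 20]
[7, 6, 7, 20]
[7, 6, 7, 20]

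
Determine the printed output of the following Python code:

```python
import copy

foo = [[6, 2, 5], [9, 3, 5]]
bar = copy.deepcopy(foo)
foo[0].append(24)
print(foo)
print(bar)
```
[[6, 2, 5, 24], [9, 3, 5]]
[[6, 2, 5], [9, 3, 5]]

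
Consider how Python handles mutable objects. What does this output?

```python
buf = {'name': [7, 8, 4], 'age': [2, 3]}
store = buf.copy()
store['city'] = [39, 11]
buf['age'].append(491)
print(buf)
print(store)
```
{'name': [7, 8, 4], 'age': [2, 3, 491]}
{'name': [7, 8, 4], 'age': [2, 3, 491], 'city': [39, 11]}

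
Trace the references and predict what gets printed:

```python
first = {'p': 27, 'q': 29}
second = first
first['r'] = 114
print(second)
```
{'p': 27, 'q': 29, 'r': 114}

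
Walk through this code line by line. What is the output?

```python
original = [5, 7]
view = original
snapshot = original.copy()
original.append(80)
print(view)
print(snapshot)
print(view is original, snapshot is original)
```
[5, 7, 80]
[5, 7]
True False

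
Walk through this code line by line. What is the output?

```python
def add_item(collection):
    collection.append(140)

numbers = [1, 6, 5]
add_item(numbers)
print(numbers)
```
[1, 6, 5, 140]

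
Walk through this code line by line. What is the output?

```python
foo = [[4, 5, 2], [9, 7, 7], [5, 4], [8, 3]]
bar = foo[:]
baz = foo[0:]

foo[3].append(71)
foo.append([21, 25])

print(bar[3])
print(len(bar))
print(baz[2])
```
[8, 3, 71]
4
[5, 4]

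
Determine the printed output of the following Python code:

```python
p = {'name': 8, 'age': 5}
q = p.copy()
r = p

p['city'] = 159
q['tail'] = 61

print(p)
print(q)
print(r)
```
{'name': 8, 'age': 5, 'city': 159}
{'name': 8, 'age': 5, 'tail': 61}
{'name': 8, 'age': 5, 'city': 159}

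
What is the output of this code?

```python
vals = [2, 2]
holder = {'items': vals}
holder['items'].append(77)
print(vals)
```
[2, 2, 77]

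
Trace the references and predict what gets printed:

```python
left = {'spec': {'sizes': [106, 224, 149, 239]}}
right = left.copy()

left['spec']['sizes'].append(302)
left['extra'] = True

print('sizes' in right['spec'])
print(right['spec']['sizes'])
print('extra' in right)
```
True
[106, 224, 149, 239, 302]
False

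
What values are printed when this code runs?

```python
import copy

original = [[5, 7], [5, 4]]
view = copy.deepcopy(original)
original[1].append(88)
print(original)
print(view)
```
[[5, 7], [5, 4, 88]]
[[5, 7], [5, 4]]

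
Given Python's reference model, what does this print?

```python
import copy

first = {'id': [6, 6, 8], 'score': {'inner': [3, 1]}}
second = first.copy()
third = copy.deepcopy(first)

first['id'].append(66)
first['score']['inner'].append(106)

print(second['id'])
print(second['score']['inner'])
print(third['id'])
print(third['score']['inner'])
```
[6, 6, 8, 66]
[3, 1, 106]
[6, 6, 8]
[3, 1]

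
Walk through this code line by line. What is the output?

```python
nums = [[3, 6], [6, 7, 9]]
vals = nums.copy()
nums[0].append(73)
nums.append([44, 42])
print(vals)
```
[[3, 6, 73], [6, 7, 9]]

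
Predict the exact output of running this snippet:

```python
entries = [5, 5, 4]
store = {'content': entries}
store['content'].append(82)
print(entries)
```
[5, 5, 4, 82]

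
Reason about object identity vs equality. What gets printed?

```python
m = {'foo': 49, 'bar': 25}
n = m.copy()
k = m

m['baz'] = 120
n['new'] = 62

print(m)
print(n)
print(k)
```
{'foo': 49, 'bar': 25, 'baz': 120}
{'foo': 49, 'bar': 25, 'new': 62}
{'foo': 49, 'bar': 25, 'baz': 120}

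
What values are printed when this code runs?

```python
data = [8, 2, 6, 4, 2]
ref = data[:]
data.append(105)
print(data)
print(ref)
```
[8, 2, 6, 4, 2, 105]
[8, 2, 6, 4, 2]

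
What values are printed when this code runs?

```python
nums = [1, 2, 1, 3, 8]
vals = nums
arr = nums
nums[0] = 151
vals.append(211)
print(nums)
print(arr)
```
[151, 2, 1, 3, 8, 211]
[151, 2, 1, 3, 8, 211]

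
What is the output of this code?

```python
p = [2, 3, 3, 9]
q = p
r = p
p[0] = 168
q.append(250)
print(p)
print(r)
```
[168, 3, 3, 9, 250]
[168, 3, 3, 9, 250]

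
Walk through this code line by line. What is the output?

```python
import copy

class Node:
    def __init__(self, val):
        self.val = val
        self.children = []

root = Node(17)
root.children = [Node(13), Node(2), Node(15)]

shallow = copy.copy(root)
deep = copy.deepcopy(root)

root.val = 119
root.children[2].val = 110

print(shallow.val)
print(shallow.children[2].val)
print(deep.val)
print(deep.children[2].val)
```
17
110
17
15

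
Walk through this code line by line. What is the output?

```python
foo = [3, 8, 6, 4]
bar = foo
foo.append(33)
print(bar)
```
[3, 8, 6, 4, 33]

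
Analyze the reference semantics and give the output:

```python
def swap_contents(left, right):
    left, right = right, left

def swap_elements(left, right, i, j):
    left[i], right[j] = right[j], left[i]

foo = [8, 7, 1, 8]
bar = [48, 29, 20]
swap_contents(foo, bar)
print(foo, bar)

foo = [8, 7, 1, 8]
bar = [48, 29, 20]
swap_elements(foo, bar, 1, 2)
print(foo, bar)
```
[8, 7, 1, 8] [48, 29, 20]
[8, 20, 1, 8] [48, 29, 7]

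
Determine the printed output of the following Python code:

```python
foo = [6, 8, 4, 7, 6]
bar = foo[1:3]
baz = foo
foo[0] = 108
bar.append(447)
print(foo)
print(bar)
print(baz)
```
[108, 8, 4, 7, 6]
[8, 4, 447]
[108, 8, 4, 7, 6]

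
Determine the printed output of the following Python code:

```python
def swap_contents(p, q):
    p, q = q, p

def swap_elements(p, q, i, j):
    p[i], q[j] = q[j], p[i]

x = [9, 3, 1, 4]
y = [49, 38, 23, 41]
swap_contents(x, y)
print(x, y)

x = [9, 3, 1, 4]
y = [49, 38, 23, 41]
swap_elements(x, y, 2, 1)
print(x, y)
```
[9, 3, 1, 4] [49, 38, 23, 41]
[9, 3, 38, 4] [49, 1, 23, 41]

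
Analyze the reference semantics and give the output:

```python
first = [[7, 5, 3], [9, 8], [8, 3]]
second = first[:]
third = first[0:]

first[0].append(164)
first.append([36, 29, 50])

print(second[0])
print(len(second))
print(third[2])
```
[7, 5, 3, 164]
3
[8, 3]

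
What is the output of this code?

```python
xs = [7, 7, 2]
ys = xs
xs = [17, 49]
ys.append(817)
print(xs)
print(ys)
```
[17, 49]
[7, 7, 2, 817]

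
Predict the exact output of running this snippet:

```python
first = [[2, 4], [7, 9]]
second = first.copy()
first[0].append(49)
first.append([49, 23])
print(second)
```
[[2, 4, 49], [7, 9]]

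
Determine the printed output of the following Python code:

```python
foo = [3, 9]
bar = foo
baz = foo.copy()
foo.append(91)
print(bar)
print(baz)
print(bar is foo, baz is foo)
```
[3, 9, 91]
[3, 9]
True False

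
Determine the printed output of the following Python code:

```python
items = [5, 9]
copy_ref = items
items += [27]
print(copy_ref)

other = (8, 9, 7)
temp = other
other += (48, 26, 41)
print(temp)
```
[5, 9, 27]
(8, 9, 7)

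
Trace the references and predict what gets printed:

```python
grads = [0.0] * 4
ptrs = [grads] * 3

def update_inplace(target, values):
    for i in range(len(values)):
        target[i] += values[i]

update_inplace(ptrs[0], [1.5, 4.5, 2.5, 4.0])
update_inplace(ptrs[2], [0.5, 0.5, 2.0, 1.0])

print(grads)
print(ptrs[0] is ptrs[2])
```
[2.0, 5.0, 4.5, 5.0]
True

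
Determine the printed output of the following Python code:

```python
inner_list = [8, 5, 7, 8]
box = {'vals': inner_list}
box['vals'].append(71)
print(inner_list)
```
[8, 5, 7, 8, 71]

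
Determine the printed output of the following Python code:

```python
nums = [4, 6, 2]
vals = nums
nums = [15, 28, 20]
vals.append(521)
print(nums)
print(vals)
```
[15, 28, 20]
[4, 6, 2, 521]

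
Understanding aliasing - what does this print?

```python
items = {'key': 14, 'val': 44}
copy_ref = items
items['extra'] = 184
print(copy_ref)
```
{'key': 14, 'val': 44, 'extra': 184}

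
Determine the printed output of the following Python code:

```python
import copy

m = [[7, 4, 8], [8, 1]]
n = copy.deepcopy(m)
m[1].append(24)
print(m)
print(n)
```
[[7, 4, 8], [8, 1, 24]]
[[7, 4, 8], [8, 1]]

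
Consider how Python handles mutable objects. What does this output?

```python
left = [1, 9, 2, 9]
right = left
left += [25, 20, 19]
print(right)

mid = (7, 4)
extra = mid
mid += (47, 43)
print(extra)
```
[1, 9, 2, 9, 25, 20, 19]
(7, 4)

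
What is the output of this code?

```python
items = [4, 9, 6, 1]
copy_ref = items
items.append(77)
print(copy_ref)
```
[4, 9, 6, 1, 77]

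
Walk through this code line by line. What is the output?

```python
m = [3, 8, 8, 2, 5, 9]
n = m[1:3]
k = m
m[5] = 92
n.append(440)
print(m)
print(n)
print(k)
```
[3, 8, 8, 2, 5, 92]
[8, 8, 440]
[3, 8, 8, 2, 5, 92]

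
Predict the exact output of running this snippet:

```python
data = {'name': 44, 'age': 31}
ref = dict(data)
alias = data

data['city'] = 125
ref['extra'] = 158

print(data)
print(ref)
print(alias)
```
{'name': 44, 'age': 31, 'city': 125}
{'name': 44, 'age': 31, 'extra': 158}
{'name': 44, 'age': 31, 'city': 125}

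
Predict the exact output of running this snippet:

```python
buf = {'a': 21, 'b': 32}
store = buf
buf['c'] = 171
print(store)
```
{'a': 21, 'b': 32, 'c': 171}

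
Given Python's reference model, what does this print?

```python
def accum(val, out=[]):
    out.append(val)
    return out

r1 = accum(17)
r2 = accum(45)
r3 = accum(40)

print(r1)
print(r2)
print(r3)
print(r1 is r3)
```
[17, 45, 40]
[17, 45, 40]
[17, 45, 40]
True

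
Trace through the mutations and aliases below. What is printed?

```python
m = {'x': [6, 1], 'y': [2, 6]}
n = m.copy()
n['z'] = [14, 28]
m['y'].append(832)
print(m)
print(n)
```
{'x': [6, 1], 'y': [2, 6, 832]}
{'x': [6, 1], 'y': [2, 6, 832], 'z': [14, 28]}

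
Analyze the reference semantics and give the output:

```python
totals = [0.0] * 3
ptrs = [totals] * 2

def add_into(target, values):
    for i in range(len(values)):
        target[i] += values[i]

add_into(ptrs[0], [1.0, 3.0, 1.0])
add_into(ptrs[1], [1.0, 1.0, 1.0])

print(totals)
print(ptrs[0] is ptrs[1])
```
[2.0, 4.0, 2.0]
True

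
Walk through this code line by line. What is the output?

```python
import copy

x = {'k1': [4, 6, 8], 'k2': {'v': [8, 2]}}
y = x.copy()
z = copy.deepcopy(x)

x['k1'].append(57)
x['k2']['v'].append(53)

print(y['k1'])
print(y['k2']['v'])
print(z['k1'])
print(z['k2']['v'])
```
[4, 6, 8, 57]
[8, 2, 53]
[4, 6, 8]
[8, 2]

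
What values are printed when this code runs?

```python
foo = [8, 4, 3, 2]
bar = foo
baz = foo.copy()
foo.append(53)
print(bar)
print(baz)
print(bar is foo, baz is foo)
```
[8, 4, 3, 2, 53]
[8, 4, 3, 2]
True False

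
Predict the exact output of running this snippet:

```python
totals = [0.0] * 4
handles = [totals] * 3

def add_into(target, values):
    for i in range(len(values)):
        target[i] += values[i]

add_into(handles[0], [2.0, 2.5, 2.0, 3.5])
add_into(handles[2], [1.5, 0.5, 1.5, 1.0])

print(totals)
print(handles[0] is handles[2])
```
[3.5, 3.0, 3.5, 4.5]
True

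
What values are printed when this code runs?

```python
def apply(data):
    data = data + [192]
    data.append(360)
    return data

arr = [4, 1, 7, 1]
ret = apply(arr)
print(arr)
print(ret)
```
[4, 1, 7, 1]
[4, 1, 7, 1, 192, 360]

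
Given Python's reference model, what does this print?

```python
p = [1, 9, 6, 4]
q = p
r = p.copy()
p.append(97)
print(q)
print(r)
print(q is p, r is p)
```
[1, 9, 6, 4, 97]
[1, 9, 6, 4]
True False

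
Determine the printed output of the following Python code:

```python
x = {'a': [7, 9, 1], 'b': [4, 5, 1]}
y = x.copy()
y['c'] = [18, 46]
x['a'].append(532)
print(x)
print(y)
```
{'a': [7, 9, 1, 532], 'b': [4, 5, 1]}
{'a': [7, 9, 1, 532], 'b': [4, 5, 1], 'c': [18, 46]}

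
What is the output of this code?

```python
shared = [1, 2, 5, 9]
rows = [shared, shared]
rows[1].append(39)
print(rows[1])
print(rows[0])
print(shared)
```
[1, 2, 5, 9, 39]
[1, 2, 5, 9, 39]
[1, 2, 5, 9, 39]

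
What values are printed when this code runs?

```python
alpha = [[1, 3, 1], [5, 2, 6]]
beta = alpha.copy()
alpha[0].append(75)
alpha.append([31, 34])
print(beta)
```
[[1, 3, 1, 75], [5, 2, 6]]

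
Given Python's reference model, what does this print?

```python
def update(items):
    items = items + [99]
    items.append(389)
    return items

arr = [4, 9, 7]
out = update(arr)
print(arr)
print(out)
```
[4, 9, 7]
[4, 9, 7, 99, 389]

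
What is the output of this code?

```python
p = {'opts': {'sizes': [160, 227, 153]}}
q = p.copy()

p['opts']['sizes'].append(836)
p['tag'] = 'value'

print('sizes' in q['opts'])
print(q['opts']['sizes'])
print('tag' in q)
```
True
[160, 227, 153, 836]
False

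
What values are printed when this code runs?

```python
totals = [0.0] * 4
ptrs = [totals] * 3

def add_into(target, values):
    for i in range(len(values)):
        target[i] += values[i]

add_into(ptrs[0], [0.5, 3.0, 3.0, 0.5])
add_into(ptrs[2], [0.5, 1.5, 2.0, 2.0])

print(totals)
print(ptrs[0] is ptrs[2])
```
[1.0, 4.5, 5.0, 2.5]
True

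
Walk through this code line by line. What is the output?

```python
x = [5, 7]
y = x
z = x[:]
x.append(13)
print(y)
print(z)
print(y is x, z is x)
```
[5, 7, 13]
[5, 7]
True False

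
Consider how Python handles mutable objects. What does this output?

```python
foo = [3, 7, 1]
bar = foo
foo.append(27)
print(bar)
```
[3, 7, 1, 27]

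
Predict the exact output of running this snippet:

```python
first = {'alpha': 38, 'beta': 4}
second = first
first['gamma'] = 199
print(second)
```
{'alpha': 38, 'beta': 4, 'gamma': 199}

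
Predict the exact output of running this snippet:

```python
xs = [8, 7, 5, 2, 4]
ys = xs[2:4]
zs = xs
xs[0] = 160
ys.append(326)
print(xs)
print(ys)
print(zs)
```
[160, 7, 5, 2, 4]
[5, 2, 326]
[160, 7, 5, 2, 4]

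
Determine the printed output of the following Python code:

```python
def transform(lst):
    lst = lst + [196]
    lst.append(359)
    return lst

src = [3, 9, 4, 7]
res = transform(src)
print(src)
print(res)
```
[3, 9, 4, 7]
[3, 9, 4, 7, 196, 359]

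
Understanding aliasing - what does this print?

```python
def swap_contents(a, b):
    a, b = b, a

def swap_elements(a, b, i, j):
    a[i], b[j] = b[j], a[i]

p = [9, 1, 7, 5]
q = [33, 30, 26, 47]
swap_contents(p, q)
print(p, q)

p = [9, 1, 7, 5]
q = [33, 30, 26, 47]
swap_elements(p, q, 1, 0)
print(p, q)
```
[9, 1, 7, 5] [33, 30, 26, 47]
[9, 33, 7, 5] [1, 30, 26, 47]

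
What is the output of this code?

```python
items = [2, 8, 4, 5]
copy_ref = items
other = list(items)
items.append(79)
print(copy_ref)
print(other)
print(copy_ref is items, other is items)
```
[2, 8, 4, 5, 79]
[2, 8, 4, 5]
True False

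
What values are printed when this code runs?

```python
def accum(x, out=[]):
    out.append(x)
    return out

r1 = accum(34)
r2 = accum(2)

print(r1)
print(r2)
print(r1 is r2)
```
[34, 2]
[34, 2]
True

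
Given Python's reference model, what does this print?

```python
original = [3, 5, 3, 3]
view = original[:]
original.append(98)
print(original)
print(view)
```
[3, 5, 3, 3, 98]
[3, 5, 3, 3]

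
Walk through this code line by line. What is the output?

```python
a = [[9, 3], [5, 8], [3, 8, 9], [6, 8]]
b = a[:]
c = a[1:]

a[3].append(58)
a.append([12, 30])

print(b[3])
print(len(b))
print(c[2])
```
[6, 8, 58]
4
[6, 8, 58]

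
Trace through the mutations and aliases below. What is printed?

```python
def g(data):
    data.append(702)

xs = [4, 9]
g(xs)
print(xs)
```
[4, 9, 702]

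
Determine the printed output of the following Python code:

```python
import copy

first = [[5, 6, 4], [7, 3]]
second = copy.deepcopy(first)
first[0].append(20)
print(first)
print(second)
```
[[5, 6, 4, 20], [7, 3]]
[[5, 6, 4], [7, 3]]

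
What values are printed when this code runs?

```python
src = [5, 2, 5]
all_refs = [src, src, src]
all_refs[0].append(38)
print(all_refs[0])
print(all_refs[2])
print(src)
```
[5, 2, 5, 38]
[5, 2, 5, 38]
[5, 2, 5, 38]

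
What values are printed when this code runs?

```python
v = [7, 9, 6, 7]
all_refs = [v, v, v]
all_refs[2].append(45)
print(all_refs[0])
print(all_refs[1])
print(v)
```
[7, 9, 6, 7, 45]
[7, 9, 6, 7, 45]
[7, 9, 6, 7, 45]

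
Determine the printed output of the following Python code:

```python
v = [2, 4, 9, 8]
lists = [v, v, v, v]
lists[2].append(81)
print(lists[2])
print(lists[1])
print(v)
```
[2, 4, 9, 8, 81]
[2, 4, 9, 8, 81]
[2, 4, 9, 8, 81]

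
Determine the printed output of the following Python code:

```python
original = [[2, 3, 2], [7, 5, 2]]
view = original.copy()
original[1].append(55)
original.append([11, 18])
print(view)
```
[[2, 3, 2], [7, 5, 2, 55]]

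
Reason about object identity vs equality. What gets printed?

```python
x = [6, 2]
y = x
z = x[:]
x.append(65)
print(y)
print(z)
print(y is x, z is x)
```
[6, 2, 65]
[6, 2]
True False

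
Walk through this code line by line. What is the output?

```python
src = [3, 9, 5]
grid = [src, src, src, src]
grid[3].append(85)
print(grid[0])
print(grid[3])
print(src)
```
[3, 9, 5, 85]
[3, 9, 5, 85]
[3, 9, 5, 85]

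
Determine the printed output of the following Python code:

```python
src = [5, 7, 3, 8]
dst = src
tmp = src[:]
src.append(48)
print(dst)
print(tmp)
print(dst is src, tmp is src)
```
[5, 7, 3, 8, 48]
[5, 7, 3, 8]
True False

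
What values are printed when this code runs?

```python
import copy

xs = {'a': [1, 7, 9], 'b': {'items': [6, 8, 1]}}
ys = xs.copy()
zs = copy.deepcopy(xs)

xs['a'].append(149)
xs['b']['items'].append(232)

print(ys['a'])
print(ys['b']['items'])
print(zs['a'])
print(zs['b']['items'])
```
[1, 7, 9, 149]
[6, 8, 1, 232]
[1, 7, 9]
[6, 8, 1]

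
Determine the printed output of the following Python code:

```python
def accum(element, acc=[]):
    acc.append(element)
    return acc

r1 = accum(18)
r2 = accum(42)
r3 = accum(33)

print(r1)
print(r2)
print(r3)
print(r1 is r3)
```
[18, 42, 33]
[18, 42, 33]
[18, 42, 33]
True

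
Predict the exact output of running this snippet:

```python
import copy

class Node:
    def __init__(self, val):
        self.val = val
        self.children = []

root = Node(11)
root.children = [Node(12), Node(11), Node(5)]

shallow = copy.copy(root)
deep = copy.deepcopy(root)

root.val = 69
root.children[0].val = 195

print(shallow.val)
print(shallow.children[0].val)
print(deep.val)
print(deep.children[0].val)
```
11
195
11
12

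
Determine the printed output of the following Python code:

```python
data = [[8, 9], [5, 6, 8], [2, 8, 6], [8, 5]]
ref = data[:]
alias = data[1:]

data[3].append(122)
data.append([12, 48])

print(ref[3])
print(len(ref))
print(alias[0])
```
[8, 5, 122]
4
[5, 6, 8]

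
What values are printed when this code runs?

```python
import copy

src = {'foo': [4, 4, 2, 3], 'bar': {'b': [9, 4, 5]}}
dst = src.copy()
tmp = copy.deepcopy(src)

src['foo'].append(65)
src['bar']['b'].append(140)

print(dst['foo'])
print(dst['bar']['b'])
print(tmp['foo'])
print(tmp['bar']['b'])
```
[4, 4, 2, 3, 65]
[9, 4, 5, 140]
[4, 4, 2, 3]
[9, 4, 5]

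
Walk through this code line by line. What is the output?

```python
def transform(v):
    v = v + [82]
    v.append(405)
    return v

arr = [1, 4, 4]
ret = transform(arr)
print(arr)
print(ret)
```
[1, 4, 4]
[1, 4, 4, 82, 405]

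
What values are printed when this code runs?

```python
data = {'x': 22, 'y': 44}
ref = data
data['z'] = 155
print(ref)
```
{'x': 22, 'y': 44, 'z': 155}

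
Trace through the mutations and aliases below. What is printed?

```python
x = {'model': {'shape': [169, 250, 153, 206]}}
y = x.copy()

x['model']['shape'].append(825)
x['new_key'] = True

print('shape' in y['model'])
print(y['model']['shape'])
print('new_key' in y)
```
True
[169, 250, 153, 206, 825]
False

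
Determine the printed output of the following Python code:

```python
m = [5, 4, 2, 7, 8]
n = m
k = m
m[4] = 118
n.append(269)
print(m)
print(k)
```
[5, 4, 2, 7, 118, 269]
[5, 4, 2, 7, 118, 269]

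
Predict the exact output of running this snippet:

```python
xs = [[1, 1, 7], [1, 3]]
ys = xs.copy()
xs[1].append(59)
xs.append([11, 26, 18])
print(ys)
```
[[1, 1, 7], [1, 3, 59]]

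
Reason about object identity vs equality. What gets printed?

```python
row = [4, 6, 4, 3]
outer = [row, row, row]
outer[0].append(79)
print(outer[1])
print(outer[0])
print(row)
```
[4, 6, 4, 3, 79]
[4, 6, 4, 3, 79]
[4, 6, 4, 3, 79]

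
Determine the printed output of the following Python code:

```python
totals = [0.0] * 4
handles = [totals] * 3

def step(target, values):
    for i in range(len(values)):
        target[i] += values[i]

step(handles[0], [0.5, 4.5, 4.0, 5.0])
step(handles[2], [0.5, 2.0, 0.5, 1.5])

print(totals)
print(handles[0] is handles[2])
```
[1.0, 6.5, 4.5, 6.5]
True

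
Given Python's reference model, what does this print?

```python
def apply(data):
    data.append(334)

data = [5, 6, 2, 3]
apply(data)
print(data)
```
[5, 6, 2, 3, 334]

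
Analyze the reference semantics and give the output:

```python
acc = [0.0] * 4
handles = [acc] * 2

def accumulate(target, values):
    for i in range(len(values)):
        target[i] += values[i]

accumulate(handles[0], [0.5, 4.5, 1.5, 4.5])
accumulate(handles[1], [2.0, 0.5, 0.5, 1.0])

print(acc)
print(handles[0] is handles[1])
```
[2.5, 5.0, 2.0, 5.5]
True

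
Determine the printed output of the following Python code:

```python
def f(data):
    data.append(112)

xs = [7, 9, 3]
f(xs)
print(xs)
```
[7, 9, 3, 112]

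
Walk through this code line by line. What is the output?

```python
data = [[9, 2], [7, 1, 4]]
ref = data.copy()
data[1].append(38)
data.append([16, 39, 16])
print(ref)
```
[[9, 2], [7, 1, 4, 38]]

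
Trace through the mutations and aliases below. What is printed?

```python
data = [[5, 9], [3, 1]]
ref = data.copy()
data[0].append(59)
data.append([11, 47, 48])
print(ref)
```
[[5, 9, 59], [3, 1]]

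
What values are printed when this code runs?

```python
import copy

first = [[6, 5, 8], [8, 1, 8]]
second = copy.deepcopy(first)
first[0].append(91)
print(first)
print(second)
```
[[6, 5, 8, 91], [8, 1, 8]]
[[6, 5, 8], [8, 1, 8]]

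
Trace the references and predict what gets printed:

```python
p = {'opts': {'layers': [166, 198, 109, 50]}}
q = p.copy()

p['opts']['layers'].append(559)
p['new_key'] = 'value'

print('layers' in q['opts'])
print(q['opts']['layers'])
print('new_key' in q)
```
True
[166, 198, 109, 50, 559]
False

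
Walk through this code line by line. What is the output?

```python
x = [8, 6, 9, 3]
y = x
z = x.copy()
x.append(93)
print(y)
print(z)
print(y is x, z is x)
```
[8, 6, 9, 3, 93]
[8, 6, 9, 3]
True False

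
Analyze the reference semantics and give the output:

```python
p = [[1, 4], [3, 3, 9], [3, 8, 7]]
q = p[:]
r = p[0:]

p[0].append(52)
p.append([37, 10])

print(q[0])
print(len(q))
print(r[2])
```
[1, 4, 52]
3
[3, 8, 7]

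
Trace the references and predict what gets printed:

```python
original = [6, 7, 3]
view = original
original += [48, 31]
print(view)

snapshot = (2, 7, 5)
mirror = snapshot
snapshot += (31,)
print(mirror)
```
[6, 7, 3, 48, 31]
(2, 7, 5)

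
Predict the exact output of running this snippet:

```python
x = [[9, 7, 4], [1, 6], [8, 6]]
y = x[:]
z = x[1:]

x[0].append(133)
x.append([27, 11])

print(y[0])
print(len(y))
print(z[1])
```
[9, 7, 4, 133]
3
[8, 6]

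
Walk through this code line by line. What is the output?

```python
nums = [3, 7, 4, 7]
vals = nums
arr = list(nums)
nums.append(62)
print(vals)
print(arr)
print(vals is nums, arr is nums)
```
[3, 7, 4, 7, 62]
[3, 7, 4, 7]
True False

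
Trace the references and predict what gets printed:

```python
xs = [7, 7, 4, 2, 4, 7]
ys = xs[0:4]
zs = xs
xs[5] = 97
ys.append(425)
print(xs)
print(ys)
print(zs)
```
[7, 7, 4, 2, 4, 97]
[7, 7, 4, 2, 425]
[7, 7, 4, 2, 4, 97]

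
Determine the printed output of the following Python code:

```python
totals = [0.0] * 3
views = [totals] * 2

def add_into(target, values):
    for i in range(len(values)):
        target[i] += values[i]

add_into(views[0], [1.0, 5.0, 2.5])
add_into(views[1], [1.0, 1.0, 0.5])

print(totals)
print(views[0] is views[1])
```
[2.0, 6.0, 3.0]
True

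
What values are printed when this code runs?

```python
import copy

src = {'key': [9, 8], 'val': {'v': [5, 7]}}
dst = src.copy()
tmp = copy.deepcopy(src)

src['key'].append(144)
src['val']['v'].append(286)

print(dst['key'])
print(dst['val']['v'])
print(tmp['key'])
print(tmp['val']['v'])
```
[9, 8, 144]
[5, 7, 286]
[9, 8]
[5, 7]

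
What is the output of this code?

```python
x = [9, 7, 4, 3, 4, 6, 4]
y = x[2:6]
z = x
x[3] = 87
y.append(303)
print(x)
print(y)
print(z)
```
[9, 7, 4, 87, 4, 6, 4]
[4, 3, 4, 6, 303]
[9, 7, 4, 87, 4, 6, 4]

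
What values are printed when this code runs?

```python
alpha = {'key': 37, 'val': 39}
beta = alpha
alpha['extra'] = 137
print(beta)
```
{'key': 37, 'val': 39, 'extra': 137}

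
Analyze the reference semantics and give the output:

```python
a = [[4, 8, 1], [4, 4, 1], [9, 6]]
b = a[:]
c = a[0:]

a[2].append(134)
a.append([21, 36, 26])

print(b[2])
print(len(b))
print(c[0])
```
[9, 6, 134]
3
[4, 8, 1]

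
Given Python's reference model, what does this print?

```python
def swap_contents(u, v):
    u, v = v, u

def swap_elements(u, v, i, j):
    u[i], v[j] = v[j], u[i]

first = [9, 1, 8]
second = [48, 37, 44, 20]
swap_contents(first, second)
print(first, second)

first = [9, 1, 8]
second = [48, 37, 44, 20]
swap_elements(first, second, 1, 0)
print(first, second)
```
[9, 1, 8] [48, 37, 44, 20]
[9, 48, 8] [1, 37, 44, 20]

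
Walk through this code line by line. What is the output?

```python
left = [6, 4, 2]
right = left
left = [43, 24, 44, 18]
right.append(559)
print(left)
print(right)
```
[43, 24, 44, 18]
[6, 4, 2, 559]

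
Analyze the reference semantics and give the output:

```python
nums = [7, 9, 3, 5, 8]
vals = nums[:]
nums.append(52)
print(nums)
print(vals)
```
[7, 9, 3, 5, 8, 52]
[7, 9, 3, 5, 8]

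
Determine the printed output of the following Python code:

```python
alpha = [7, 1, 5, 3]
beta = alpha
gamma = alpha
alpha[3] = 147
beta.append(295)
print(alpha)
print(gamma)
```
[7, 1, 5, 147, 295]
[7, 1, 5, 147, 295]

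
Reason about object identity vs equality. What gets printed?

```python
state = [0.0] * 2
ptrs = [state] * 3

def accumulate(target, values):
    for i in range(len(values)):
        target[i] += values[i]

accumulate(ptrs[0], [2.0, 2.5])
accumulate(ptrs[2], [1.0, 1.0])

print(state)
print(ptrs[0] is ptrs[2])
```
[3.0, 3.5]
True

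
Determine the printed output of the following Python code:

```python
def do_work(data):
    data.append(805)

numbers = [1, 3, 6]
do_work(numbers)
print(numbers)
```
[1, 3, 6, 805]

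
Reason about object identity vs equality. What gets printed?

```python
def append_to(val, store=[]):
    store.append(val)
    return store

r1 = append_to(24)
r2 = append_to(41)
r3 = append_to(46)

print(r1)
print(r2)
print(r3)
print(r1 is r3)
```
[24, 41, 46]
[24, 41, 46]
[24, 41, 46]
True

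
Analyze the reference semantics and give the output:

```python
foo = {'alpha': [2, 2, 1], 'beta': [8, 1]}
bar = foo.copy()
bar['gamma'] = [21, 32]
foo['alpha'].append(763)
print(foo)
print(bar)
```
{'alpha': [2, 2, 1, 763], 'beta': [8, 1]}
{'alpha': [2, 2, 1, 763], 'beta': [8, 1], 'gamma': [21, 32]}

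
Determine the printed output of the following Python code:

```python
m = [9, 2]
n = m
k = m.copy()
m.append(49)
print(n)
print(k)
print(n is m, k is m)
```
[9, 2, 49]
[9, 2]
True False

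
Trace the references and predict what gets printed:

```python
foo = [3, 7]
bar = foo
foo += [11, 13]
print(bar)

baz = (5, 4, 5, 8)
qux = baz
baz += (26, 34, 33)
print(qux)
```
[3, 7, 11, 13]
(5, 4, 5, 8)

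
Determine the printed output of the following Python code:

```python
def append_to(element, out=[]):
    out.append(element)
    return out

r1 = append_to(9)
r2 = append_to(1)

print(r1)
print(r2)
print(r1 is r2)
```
[9, 1]
[9, 1]
True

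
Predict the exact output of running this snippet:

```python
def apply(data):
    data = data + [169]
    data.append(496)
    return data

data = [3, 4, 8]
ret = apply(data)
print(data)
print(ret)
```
[3, 4, 8]
[3, 4, 8, 169, 496]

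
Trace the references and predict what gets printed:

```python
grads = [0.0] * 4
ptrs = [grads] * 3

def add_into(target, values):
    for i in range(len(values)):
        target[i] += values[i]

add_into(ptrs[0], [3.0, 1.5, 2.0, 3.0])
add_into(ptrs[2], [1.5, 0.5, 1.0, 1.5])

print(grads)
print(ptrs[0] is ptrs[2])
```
[4.5, 2.0, 3.0, 4.5]
True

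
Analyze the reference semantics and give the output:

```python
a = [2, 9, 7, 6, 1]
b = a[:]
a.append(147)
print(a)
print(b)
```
[2, 9, 7, 6, 1, 147]
[2, 9, 7, 6, 1]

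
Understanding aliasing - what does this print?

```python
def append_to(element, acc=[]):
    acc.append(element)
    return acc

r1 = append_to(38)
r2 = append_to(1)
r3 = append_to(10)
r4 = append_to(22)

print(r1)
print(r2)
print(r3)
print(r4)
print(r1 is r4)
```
[38, 1, 10, 22]
[38, 1, 10, 22]
[38, 1, 10, 22]
[38, 1, 10, 22]
True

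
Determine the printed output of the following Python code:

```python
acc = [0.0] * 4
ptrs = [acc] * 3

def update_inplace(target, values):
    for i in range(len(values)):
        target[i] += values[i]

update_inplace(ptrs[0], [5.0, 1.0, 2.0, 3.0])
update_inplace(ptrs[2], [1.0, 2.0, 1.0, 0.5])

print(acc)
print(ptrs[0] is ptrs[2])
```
[6.0, 3.0, 3.0, 3.5]
True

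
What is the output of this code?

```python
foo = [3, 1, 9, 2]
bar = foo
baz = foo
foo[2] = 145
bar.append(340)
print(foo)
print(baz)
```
[3, 1, 145, 2, 340]
[3, 1, 145, 2, 340]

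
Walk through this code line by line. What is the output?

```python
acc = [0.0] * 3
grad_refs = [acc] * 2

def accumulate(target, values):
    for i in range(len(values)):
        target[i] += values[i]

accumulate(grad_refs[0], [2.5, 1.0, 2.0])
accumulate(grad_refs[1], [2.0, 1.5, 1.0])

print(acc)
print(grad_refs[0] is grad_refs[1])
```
[4.5, 2.5, 3.0]
True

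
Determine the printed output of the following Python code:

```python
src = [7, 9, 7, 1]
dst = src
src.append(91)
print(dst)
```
[7, 9, 7, 1, 91]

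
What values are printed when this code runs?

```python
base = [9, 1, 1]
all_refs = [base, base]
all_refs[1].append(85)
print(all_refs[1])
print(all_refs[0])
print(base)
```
[9, 1, 1, 85]
[9, 1, 1, 85]
[9, 1, 1, 85]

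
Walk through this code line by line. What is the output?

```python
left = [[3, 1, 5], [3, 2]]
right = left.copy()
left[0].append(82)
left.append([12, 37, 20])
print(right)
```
[[3, 1, 5, 82], [3, 2]]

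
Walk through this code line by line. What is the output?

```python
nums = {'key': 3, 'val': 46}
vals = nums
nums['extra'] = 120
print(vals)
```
{'key': 3, 'val': 46, 'extra': 120}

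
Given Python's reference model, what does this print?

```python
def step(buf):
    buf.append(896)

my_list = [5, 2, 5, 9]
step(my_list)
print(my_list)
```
[5, 2, 5, 9, 896]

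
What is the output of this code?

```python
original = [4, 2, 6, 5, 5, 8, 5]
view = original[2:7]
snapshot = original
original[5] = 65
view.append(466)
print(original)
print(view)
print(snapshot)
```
[4, 2, 6, 5, 5, 65, 5]
[6, 5, 5, 8, 5, 466]
[4, 2, 6, 5, 5, 65, 5]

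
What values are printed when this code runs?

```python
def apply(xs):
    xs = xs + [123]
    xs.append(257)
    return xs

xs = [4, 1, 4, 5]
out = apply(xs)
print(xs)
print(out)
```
[4, 1, 4, 5]
[4, 1, 4, 5, 123, 257]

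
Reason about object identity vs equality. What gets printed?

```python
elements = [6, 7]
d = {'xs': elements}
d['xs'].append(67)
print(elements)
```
[6, 7, 67]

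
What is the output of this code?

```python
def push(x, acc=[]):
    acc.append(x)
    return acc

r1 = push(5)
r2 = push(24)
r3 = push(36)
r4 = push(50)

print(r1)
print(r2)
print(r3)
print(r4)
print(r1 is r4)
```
[5, 24, 36, 50]
[5, 24, 36, 50]
[5, 24, 36, 50]
[5, 24, 36, 50]
True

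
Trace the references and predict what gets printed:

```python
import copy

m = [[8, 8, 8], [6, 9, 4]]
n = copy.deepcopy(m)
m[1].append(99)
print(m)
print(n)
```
[[8, 8, 8], [6, 9, 4, 99]]
[[8, 8, 8], [6, 9, 4]]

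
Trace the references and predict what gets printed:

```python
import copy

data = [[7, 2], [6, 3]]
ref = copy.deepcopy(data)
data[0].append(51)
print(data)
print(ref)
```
[[7, 2, 51], [6, 3]]
[[7, 2], [6, 3]]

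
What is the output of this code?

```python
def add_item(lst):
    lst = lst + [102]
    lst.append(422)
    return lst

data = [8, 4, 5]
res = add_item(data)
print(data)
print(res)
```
[8, 4, 5]
[8, 4, 5, 102, 422]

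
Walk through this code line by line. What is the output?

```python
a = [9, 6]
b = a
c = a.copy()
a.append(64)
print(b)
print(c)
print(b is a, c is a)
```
[9, 6, 64]
[9, 6]
True False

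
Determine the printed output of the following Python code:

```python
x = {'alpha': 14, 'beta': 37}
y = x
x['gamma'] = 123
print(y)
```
{'alpha': 14, 'beta': 37, 'gamma': 123}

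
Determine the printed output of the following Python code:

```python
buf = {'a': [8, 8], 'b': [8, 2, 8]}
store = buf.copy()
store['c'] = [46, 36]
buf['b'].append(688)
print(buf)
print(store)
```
{'a': [8, 8], 'b': [8, 2, 8, 688]}
{'a': [8, 8], 'b': [8, 2, 8, 688], 'c': [46, 36]}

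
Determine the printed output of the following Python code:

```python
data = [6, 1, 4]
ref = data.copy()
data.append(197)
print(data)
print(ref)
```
[6, 1, 4, 197]
[6, 1, 4]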